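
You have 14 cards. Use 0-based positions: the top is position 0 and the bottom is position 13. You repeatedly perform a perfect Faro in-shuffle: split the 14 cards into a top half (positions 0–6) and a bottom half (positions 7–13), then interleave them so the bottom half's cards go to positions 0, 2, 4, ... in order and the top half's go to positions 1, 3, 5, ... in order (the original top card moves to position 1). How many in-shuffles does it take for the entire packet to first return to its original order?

4

The in-shuffle permutes the 14 positions with cycle lengths [2, 4, 4, 4].
Every card is home exactly when every cycle has completed a whole number of laps, i.e. after lcm(2, 4) = 4 in-shuffles.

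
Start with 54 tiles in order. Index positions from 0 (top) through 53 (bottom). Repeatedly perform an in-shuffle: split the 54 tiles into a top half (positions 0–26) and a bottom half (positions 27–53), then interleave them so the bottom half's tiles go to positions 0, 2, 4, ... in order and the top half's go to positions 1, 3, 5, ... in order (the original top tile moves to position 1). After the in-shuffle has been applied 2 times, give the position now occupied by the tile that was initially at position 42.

Track the tile's position through each in-shuffle:
42 → 30 → 6

6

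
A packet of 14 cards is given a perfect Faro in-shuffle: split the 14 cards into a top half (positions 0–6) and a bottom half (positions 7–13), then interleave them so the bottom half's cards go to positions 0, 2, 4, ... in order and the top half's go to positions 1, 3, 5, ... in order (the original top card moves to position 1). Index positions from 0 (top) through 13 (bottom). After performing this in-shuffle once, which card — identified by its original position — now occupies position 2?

Work backwards from position 2, undoing one in-shuffle at a time:
2 ← 8
So the card now at position 2 started at position 8.

8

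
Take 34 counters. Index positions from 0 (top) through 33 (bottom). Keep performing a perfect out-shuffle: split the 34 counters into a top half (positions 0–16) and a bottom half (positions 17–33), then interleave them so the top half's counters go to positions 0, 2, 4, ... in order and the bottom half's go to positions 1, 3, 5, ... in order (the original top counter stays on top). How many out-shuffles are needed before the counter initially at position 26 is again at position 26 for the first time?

10

Follow position 26 under repeated out-shuffles:
26 → 19 → 5 → 10 → 20 → 7 → 14 → 28 → 23 → 13 → 26
It first returns after 10 out-shuffles.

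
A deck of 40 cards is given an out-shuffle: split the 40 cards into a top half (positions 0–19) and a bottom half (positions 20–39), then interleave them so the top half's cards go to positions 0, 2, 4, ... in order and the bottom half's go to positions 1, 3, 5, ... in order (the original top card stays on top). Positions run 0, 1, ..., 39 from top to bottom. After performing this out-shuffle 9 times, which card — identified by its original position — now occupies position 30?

Work backwards from position 30, undoing one out-shuffle at a time:
30 ← 15 ← 27 ← 33 ← 36 ← 18 ← 9 ← 24 ← 12 ← 6
So the card now at position 30 started at position 6.

6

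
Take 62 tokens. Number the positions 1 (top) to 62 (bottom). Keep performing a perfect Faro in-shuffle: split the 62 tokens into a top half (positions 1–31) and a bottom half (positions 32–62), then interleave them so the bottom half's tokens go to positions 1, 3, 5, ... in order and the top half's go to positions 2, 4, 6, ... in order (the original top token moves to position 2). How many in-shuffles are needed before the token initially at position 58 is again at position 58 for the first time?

Follow position 58 under repeated in-shuffles:
58 → 53 → 43 → 23 → 46 → 29 → 58
It first returns after 6 in-shuffles.

6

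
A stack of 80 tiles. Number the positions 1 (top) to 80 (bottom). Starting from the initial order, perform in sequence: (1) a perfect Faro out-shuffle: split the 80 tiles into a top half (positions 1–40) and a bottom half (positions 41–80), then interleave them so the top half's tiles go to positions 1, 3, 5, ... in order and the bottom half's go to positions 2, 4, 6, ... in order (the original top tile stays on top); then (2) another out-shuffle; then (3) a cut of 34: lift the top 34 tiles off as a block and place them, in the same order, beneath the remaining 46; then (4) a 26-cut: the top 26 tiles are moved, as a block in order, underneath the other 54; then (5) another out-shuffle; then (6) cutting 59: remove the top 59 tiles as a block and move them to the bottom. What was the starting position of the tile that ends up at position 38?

18

Undo the operations in reverse order, starting from position 38:
  undo op 6 (cut 59): 38 ← 17
  undo op 5 (out-shuffle, from top half): 17 ← 9
  undo op 4 (cut 26): 9 ← 35
  undo op 3 (cut 34): 35 ← 69
  undo op 2 (out-shuffle, from top half): 69 ← 35
  undo op 1 (out-shuffle, from top half): 35 ← 18
So the tile at position 38 came from original position 18.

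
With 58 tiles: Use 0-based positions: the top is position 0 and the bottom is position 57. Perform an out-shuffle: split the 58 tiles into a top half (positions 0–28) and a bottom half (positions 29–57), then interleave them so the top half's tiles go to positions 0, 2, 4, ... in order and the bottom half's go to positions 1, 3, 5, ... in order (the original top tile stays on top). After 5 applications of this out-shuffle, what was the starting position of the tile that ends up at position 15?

45

Work backwards from position 15, undoing one out-shuffle at a time:
15 ← 36 ← 18 ← 9 ← 33 ← 45
So the tile now at position 15 started at position 45.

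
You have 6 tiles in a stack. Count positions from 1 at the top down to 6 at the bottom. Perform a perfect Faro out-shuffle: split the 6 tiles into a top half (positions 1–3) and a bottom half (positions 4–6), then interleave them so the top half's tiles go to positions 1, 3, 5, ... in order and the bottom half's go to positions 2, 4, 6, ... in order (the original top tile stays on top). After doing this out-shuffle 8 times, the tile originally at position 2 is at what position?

Track the tile's position through each out-shuffle:
2 → 3 → 5 → 4 → 2 → 3 → 5 → 4 → 2

2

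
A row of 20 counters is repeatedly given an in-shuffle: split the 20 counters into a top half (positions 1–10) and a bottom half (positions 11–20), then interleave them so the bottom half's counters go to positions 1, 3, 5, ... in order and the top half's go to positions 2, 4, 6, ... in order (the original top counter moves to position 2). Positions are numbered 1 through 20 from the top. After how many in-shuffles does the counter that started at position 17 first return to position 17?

6

Follow position 17 under repeated in-shuffles:
17 → 13 → 5 → 10 → 20 → 19 → 17
It first returns after 6 in-shuffles.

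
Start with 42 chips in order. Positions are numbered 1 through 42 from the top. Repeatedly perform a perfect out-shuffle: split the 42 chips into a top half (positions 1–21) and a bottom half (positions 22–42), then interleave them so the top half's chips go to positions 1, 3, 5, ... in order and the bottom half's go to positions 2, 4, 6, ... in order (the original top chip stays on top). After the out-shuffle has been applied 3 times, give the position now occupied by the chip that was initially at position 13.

Track the chip's position through each out-shuffle:
13 → 25 → 8 → 15

15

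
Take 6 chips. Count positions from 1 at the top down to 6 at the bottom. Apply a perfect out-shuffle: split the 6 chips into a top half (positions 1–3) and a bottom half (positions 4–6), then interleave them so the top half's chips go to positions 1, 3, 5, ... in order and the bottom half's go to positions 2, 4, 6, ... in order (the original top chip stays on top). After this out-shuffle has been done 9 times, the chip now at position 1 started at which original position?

Work backwards from position 1, undoing one out-shuffle at a time:
1 ← 1 ← 1 ← 1 ← 1 ← 1 ← 1 ← 1 ← 1 ← 1
So the chip now at position 1 started at position 1.

1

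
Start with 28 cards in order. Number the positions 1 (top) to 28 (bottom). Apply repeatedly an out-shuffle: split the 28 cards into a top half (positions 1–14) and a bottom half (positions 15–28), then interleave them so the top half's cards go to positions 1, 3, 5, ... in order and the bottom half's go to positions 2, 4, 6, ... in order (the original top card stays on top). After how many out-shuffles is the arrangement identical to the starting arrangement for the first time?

The out-shuffle permutes the 28 positions with cycle lengths [1, 1, 2, 6, 18].
Every card is home exactly when every cycle has completed a whole number of laps, i.e. after lcm(1, 2, 6, 18) = 18 out-shuffles.

18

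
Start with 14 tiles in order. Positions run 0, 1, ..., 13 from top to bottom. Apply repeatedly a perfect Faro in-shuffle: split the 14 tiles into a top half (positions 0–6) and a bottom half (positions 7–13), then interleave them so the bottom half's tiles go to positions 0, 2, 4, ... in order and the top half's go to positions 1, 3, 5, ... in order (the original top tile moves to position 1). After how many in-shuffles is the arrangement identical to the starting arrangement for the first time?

The in-shuffle permutes the 14 positions with cycle lengths [2, 4, 4, 4].
Every tile is home exactly when every cycle has completed a whole number of laps, i.e. after lcm(2, 4) = 4 in-shuffles.

4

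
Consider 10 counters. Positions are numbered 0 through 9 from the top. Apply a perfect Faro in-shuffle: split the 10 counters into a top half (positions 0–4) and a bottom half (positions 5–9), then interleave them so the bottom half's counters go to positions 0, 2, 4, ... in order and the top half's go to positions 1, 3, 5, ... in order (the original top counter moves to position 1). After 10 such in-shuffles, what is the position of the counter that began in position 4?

Track the counter's position through each in-shuffle:
4 → 9 → 8 → 6 → 2 → 5 → 0 → 1 → 3 → 7 → 4

4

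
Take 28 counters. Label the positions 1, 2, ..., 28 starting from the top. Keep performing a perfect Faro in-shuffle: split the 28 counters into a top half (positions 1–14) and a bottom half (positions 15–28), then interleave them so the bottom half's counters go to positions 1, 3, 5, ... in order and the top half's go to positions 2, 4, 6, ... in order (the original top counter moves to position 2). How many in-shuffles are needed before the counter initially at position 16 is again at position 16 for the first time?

Follow position 16 under repeated in-shuffles:
16 → 3 → 6 → 12 → 24 → 19 → 9 → 18 → ... → 16 (length 28)
It first returns after 28 in-shuffles.

28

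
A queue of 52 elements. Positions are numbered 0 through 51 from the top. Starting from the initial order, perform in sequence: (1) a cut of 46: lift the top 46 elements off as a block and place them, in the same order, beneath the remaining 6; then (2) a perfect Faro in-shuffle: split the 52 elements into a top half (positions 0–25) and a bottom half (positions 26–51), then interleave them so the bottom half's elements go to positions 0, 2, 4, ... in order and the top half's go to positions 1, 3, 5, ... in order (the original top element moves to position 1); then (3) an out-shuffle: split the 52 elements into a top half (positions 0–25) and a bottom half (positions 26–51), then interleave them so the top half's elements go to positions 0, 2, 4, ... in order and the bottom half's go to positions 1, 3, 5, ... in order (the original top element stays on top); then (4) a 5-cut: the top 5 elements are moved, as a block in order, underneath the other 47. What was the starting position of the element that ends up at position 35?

Undo the operations in reverse order, starting from position 35:
  undo op 4 (cut 5): 35 ← 40
  undo op 3 (out-shuffle, from top half): 40 ← 20
  undo op 2 (in-shuffle, from bottom half): 20 ← 36
  undo op 1 (cut 46): 36 ← 30
So the element at position 35 came from original position 30.

30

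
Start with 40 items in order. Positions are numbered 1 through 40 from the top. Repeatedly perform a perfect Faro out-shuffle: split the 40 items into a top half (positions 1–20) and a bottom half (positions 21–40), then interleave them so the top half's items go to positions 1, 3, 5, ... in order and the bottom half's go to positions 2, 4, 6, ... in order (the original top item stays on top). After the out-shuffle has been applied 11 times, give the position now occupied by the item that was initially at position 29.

Track the item's position through each out-shuffle:
29 → 18 → 35 → 30 → 20 → 39 → 38 → 36 → 32 → 24 → 8 → 15

15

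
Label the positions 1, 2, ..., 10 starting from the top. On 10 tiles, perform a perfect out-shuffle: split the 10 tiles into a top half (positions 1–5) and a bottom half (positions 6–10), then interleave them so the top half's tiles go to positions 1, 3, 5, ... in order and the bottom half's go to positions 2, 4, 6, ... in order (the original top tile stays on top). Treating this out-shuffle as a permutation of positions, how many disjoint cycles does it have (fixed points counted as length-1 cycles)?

4

Trace each unvisited position around until it returns:
(1) (2 3 5 9 8 6) (4 7) (10)
4 cycles in total.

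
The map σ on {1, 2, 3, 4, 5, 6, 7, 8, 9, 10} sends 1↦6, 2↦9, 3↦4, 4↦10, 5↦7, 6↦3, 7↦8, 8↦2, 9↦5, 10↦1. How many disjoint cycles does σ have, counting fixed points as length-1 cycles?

Cycle decomposition: (1 6 3 4 10) (2 9 5 7 8).
2 cycles.

2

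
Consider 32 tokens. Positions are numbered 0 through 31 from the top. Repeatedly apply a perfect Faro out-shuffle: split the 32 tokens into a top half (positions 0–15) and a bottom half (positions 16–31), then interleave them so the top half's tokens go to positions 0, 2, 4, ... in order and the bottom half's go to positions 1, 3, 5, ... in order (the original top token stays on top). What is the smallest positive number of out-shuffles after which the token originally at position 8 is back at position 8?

Follow position 8 under repeated out-shuffles:
8 → 16 → 1 → 2 → 4 → 8
It first returns after 5 out-shuffles.

5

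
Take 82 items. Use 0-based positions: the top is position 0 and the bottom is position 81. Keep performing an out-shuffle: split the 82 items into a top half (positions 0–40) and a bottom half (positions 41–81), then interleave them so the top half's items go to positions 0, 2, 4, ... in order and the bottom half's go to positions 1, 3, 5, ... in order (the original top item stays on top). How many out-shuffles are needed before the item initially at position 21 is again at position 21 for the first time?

18

Follow position 21 under repeated out-shuffles:
21 → 42 → 3 → 6 → 12 → 24 → 48 → 15 → 30 → 60 → 39 → 78 → 75 → 69 → 57 → 33 → 66 → 51 → 21
It first returns after 18 out-shuffles.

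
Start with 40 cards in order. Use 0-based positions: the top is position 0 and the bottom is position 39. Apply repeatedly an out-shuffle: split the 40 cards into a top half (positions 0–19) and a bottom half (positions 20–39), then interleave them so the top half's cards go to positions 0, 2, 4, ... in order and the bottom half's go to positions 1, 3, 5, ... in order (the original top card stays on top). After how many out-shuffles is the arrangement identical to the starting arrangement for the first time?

The out-shuffle permutes the 40 positions with cycle lengths [1, 1, 2, 12, 12, 12].
Every card is home exactly when every cycle has completed a whole number of laps, i.e. after lcm(1, 2, 12) = 12 out-shuffles.

12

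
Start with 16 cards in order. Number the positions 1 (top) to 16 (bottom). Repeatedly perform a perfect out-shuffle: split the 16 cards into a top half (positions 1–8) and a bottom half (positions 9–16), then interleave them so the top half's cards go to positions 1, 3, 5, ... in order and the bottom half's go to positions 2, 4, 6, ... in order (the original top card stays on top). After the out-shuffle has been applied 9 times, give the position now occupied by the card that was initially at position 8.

15

Track the card's position through each out-shuffle:
8 → 15 → 14 → 12 → 8 → 15 → 14 → 12 → 8 → 15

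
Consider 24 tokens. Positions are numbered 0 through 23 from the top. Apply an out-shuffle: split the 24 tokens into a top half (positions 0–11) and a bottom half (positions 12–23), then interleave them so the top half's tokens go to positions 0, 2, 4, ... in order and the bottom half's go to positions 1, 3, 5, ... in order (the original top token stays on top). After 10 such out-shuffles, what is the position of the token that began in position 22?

11

Track the token's position through each out-shuffle:
22 → 21 → 19 → 15 → 7 → 14 → 5 → 10 → 20 → 17 → 11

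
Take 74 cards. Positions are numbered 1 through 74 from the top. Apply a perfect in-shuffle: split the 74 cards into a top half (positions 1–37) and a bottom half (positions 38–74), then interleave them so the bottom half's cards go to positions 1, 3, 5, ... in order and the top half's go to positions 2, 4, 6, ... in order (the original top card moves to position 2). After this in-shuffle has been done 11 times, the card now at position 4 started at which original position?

Work backwards from position 4, undoing one in-shuffle at a time:
4 ← 2 ← 1 ← 38 ← 19 ← 47 ← 61 ← 68 ← 34 ← 17 ← 46 ← 23
So the card now at position 4 started at position 23.

23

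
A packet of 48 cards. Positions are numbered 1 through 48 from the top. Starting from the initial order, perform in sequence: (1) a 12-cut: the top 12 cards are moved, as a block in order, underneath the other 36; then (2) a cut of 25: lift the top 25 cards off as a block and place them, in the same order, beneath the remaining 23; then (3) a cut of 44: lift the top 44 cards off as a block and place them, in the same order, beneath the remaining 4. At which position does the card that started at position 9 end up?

24

Track the card from position 9 forward through each operation:
  after op 1 (cut 12): 9 → 45
  after op 2 (cut 25): 45 → 20
  after op 3 (cut 44): 20 → 24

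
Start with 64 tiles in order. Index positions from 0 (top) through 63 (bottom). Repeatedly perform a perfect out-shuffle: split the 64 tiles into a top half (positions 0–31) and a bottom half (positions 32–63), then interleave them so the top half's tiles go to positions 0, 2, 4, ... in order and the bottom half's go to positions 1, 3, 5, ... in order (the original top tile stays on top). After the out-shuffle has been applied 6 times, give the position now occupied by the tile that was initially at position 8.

8

Track the tile's position through each out-shuffle:
8 → 16 → 32 → 1 → 2 → 4 → 8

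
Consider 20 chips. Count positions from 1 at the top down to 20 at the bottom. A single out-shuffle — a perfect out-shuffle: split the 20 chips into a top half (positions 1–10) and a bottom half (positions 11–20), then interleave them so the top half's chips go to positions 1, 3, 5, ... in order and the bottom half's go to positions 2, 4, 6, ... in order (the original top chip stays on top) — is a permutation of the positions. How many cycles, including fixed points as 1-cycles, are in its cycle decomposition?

3

Trace each unvisited position around until it returns:
(1) (2 3 5 9 17 14 ... len 18) (20)
3 cycles in total.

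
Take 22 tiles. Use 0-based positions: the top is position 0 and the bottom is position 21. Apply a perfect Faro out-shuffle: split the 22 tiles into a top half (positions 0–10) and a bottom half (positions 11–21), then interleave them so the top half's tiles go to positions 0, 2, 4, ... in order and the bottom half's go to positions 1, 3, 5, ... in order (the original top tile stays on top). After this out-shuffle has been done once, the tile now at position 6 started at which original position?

Work backwards from position 6, undoing one out-shuffle at a time:
6 ← 3
So the tile now at position 6 started at position 3.

3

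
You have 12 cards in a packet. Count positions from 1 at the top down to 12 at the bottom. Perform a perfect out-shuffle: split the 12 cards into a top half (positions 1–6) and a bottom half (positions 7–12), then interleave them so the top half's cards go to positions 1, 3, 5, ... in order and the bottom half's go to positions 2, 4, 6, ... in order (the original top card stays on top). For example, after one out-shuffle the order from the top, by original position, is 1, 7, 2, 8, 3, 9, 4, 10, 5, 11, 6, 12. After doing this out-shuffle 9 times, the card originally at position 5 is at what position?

3

Track the card's position through each out-shuffle:
5 → 9 → 6 → 11 → 10 → 8 → 4 → 7 → 2 → 3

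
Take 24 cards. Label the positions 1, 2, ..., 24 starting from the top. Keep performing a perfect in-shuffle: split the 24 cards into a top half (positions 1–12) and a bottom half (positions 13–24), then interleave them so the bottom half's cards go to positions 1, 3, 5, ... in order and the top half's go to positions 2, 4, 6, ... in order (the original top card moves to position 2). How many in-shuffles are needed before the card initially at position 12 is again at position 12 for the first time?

Follow position 12 under repeated in-shuffles:
12 → 24 → 23 → 21 → 17 → 9 → 18 → 11 → 22 → 19 → 13 → 1 → 2 → 4 → 8 → 16 → 7 → 14 → 3 → 6 → 12
It first returns after 20 in-shuffles.

20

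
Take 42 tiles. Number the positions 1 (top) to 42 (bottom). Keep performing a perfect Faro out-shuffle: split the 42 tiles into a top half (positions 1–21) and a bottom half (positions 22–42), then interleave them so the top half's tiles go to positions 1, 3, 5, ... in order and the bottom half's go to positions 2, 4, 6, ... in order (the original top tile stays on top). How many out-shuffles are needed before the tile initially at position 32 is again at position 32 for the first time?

20

Follow position 32 under repeated out-shuffles:
32 → 22 → 2 → 3 → 5 → 9 → 17 → 33 → 24 → 6 → 11 → 21 → 41 → 40 → 38 → 34 → 26 → 10 → 19 → 37 → 32
It first returns after 20 out-shuffles.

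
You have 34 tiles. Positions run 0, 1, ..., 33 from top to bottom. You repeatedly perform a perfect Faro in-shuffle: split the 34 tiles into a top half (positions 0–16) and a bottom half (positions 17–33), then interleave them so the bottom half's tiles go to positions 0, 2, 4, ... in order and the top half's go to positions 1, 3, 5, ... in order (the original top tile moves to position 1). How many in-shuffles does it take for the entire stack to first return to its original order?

The in-shuffle permutes the 34 positions with cycle lengths [3, 3, 4, 12, 12].
Every tile is home exactly when every cycle has completed a whole number of laps, i.e. after lcm(3, 4, 12) = 12 in-shuffles.

12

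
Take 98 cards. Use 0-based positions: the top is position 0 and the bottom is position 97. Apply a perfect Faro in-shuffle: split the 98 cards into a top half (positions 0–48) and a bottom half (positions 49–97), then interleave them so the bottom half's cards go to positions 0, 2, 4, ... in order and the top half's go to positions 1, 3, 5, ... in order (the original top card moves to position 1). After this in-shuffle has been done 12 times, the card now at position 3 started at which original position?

66

Work backwards from position 3, undoing one in-shuffle at a time:
3 ← 1 ← 0 ← 49 ← 24 ← 61 ← 30 ← 64 ← 81 ← 40 ← 69 ← 34 ← 66
So the card now at position 3 started at position 66.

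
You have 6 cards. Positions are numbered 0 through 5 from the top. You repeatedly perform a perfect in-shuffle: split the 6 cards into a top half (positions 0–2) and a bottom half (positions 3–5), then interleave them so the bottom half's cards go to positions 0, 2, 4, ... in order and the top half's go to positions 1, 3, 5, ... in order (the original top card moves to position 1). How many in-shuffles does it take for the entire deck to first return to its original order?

The in-shuffle permutes the 6 positions with cycle lengths [3, 3].
Every card is home exactly when every cycle has completed a whole number of laps, i.e. after lcm(3) = 3 in-shuffles.

3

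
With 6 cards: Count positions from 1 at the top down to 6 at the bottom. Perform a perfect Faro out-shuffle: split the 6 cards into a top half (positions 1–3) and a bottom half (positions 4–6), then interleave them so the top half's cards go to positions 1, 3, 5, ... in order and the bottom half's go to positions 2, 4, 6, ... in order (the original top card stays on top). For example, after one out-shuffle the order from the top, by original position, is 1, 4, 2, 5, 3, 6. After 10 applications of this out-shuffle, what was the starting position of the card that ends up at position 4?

Work backwards from position 4, undoing one out-shuffle at a time:
4 ← 5 ← 3 ← 2 ← 4 ← 5 ← 3 ← 2 ← 4 ← 5 ← 3
So the card now at position 4 started at position 3.

3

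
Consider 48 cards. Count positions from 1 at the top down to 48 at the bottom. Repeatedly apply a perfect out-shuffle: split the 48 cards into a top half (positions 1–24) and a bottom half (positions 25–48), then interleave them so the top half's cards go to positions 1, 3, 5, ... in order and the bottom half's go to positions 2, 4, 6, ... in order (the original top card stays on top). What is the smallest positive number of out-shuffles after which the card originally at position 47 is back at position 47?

23

Follow position 47 under repeated out-shuffles:
47 → 46 → 44 → 40 → 32 → 16 → 31 → 14 → ... → 47 (length 23)
It first returns after 23 out-shuffles.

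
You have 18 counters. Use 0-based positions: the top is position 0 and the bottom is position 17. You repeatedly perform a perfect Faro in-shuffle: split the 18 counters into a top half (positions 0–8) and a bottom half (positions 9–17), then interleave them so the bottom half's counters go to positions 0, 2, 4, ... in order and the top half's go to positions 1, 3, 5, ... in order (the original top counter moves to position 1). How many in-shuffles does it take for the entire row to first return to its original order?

18

The in-shuffle permutes the 18 positions with cycle lengths [18].
Every counter is home exactly when every cycle has completed a whole number of laps, i.e. after lcm(18) = 18 in-shuffles.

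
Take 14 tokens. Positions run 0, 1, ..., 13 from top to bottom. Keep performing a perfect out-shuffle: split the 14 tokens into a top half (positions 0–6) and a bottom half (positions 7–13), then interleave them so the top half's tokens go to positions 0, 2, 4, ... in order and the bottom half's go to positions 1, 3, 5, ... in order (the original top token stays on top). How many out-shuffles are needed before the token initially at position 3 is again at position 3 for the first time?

Follow position 3 under repeated out-shuffles:
3 → 6 → 12 → 11 → 9 → 5 → 10 → 7 → 1 → 2 → 4 → 8 → 3
It first returns after 12 out-shuffles.

12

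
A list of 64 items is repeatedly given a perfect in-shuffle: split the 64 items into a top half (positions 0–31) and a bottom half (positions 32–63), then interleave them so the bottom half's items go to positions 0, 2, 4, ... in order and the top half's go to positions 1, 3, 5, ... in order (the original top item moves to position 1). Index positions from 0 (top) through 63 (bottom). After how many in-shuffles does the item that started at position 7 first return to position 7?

Follow position 7 under repeated in-shuffles:
7 → 15 → 31 → 63 → 62 → 60 → 56 → 48 → 32 → 0 → 1 → 3 → 7
It first returns after 12 in-shuffles.

12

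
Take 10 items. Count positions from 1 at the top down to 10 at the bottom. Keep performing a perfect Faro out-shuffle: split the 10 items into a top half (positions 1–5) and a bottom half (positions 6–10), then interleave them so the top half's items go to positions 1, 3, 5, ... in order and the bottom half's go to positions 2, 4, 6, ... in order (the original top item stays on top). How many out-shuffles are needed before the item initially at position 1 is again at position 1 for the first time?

Position 1 is fixed by the out-shuffle; it is already back after 1 application.

1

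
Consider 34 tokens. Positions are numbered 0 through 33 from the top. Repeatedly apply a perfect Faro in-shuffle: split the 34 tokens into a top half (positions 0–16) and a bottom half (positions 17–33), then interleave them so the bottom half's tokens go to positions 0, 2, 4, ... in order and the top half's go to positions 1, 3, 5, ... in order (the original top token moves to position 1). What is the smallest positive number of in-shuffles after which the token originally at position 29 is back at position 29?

Follow position 29 under repeated in-shuffles:
29 → 24 → 14 → 29
It first returns after 3 in-shuffles.

3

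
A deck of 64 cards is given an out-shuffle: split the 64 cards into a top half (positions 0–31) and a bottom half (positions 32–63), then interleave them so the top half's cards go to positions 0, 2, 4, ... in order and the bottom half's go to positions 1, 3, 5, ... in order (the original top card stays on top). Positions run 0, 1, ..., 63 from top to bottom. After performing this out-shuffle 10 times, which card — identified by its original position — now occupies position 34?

Work backwards from position 34, undoing one out-shuffle at a time:
34 ← 17 ← 40 ← 20 ← 10 ← 5 ← 34 ← 17 ← 40 ← 20 ← 10
So the card now at position 34 started at position 10.

10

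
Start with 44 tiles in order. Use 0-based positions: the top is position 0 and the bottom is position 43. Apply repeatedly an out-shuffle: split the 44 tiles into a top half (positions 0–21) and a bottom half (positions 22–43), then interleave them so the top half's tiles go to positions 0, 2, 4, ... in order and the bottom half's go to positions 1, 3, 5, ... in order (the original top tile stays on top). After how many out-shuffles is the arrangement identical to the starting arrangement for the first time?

The out-shuffle permutes the 44 positions with cycle lengths [1, 1, 14, 14, 14].
Every tile is home exactly when every cycle has completed a whole number of laps, i.e. after lcm(1, 14) = 14 out-shuffles.

14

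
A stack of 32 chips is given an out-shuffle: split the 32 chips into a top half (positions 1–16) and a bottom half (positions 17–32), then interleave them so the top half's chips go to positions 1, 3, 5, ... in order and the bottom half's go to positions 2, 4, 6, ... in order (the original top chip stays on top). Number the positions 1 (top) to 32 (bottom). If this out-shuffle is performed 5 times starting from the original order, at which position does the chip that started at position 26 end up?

26

Track the chip's position through each out-shuffle:
26 → 20 → 8 → 15 → 29 → 26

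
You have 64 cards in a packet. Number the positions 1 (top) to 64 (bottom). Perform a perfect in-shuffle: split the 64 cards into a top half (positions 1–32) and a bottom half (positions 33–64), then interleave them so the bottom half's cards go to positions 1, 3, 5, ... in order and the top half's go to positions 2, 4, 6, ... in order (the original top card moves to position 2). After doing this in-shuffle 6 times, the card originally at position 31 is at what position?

Track the card's position through each in-shuffle:
31 → 62 → 59 → 53 → 41 → 17 → 34

34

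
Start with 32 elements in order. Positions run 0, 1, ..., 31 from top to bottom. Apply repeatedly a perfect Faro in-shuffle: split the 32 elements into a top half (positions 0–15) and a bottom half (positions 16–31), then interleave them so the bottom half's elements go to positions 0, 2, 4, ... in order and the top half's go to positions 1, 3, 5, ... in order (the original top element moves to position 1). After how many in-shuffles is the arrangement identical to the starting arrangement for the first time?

10

The in-shuffle permutes the 32 positions with cycle lengths [2, 10, 10, 10].
Every element is home exactly when every cycle has completed a whole number of laps, i.e. after lcm(2, 10) = 10 in-shuffles.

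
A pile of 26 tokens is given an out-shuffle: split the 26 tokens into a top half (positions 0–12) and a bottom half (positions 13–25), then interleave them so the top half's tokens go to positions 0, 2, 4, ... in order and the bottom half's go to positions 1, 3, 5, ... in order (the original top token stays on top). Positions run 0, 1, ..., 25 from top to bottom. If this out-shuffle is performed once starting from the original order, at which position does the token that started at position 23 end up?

Track the token's position through each out-shuffle:
23 → 21

21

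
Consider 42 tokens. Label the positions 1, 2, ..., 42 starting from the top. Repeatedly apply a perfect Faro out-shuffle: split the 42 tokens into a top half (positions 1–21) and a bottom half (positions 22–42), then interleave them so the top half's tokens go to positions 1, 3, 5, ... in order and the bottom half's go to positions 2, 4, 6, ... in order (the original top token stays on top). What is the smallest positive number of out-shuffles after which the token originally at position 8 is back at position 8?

20

Follow position 8 under repeated out-shuffles:
8 → 15 → 29 → 16 → 31 → 20 → 39 → 36 → 30 → 18 → 35 → 28 → 14 → 27 → 12 → 23 → 4 → 7 → 13 → 25 → 8
It first returns after 20 out-shuffles.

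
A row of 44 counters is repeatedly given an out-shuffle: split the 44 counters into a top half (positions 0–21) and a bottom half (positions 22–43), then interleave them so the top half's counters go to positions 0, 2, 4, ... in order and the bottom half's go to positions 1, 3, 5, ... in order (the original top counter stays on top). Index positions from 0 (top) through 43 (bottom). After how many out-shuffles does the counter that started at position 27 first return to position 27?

Follow position 27 under repeated out-shuffles:
27 → 11 → 22 → 1 → 2 → 4 → 8 → 16 → 32 → 21 → 42 → 41 → 39 → 35 → 27
It first returns after 14 out-shuffles.

14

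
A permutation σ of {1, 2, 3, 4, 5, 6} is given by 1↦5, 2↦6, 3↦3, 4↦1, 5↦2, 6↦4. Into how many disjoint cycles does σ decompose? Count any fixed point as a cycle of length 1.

Cycle decomposition: (1 5 2 6 4) (3).
2 cycles.

2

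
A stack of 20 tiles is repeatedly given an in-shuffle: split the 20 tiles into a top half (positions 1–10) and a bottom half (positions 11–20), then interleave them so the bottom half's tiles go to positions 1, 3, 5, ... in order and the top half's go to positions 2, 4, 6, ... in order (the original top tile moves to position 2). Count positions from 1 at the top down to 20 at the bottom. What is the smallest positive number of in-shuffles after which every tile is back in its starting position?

The in-shuffle permutes the 20 positions with cycle lengths [2, 3, 3, 6, 6].
Every tile is home exactly when every cycle has completed a whole number of laps, i.e. after lcm(2, 3, 6) = 6 in-shuffles.

6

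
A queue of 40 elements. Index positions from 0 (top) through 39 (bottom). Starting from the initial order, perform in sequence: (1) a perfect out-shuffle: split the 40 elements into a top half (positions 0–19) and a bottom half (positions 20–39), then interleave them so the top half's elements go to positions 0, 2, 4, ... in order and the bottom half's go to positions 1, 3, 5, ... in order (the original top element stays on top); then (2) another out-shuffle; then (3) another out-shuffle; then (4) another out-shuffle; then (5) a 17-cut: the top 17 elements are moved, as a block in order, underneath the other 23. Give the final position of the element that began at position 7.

17

Track the element from position 7 forward through each operation:
  after op 1 (out-shuffle): 7 → 14
  after op 2 (out-shuffle): 14 → 28
  after op 3 (out-shuffle): 28 → 17
  after op 4 (out-shuffle): 17 → 34
  after op 5 (cut 17): 34 → 17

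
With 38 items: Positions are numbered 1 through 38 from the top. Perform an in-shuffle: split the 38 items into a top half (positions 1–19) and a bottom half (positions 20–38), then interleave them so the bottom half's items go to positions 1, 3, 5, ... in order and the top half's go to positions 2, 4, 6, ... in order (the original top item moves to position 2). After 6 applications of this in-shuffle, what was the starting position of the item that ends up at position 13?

Work backwards from position 13, undoing one in-shuffle at a time:
13 ← 26 ← 13 ← 26 ← 13 ← 26 ← 13
So the item now at position 13 started at position 13.

13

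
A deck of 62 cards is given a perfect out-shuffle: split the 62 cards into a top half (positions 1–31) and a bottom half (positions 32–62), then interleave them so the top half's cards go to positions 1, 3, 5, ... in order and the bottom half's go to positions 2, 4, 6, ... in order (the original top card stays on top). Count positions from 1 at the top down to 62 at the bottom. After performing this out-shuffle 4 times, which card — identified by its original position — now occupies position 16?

21

Work backwards from position 16, undoing one out-shuffle at a time:
16 ← 39 ← 20 ← 41 ← 21
So the card now at position 16 started at position 21.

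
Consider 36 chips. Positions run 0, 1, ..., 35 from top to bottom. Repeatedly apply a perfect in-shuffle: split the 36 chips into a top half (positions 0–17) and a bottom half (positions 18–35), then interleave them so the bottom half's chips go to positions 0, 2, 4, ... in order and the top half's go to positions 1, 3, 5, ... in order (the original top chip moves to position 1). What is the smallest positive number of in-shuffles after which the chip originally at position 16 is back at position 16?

36

Follow position 16 under repeated in-shuffles:
16 → 33 → 30 → 24 → 12 → 25 → 14 → 29 → ... → 16 (length 36)
It first returns after 36 in-shuffles.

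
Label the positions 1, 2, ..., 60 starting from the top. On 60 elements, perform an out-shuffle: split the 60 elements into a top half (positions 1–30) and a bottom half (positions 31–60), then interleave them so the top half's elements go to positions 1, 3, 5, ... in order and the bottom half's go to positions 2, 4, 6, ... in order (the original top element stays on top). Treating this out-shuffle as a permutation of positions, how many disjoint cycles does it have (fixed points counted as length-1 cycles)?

3

Trace each unvisited position around until it returns:
(1) (2 3 5 9 17 33 ... len 58) (60)
3 cycles in total.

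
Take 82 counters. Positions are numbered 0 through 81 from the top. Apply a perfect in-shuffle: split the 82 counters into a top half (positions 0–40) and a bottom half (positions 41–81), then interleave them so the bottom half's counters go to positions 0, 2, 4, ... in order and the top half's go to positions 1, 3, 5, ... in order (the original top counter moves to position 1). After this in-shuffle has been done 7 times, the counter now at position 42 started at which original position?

35

Work backwards from position 42, undoing one in-shuffle at a time:
42 ← 62 ← 72 ← 77 ← 38 ← 60 ← 71 ← 35
So the counter now at position 42 started at position 35.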